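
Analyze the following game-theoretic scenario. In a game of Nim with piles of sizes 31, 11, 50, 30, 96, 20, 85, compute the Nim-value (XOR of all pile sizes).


We need the XOR (exclusive or) of all pile sizes.
After XOR-ing pile 1 (size 31): 0 XOR 31 = 31
After XOR-ing pile 2 (size 11): 31 XOR 11 = 20
After XOR-ing pile 3 (size 50): 20 XOR 50 = 38
After XOR-ing pile 4 (size 30): 38 XOR 30 = 56
After XOR-ing pile 5 (size 96): 56 XOR 96 = 88
After XOR-ing pile 6 (size 20): 88 XOR 20 = 76
After XOR-ing pile 7 (size 85): 76 XOR 85 = 25
The Nim-value of this position is 25.

25


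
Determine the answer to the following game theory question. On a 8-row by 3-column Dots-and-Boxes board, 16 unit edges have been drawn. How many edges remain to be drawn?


Grid: 8 x 3 boxes, i.e. 9 rows and 4 columns of dots.
Horizontal edges: (rows + 1) * cols = 9 * 3 = 27
Vertical edges: rows * (cols + 1) = 8 * 4 = 32
Total edges: 27 + 32 = 59
Edges drawn: 16
Remaining: 59 - 16 = 43

43


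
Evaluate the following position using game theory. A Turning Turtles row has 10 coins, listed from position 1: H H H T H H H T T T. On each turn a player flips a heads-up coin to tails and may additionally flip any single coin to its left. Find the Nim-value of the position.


Coins: H H H T H H H T T T
Key fact: a single head at position k behaves exactly like a Nim heap of size k (turning it to T and optionally flipping a coin at j < k corresponds to moving the heap from k to j, or to 0), and heads combine as a disjunctive sum (two heads at the same place would cancel, matching j XOR j = 0). So the Nim-value is the XOR of the 1-indexed positions of the heads.
Face-up positions (1-indexed): [1, 2, 3, 5, 6, 7]
XOR 0 with 1: 0 XOR 1 = 1
XOR 1 with 2: 1 XOR 2 = 3
XOR 3 with 3: 3 XOR 3 = 0
XOR 0 with 5: 0 XOR 5 = 5
XOR 5 with 6: 5 XOR 6 = 3
XOR 3 with 7: 3 XOR 7 = 4
Nim-value = 4

4


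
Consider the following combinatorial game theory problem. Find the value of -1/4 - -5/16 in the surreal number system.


x = -1/4, y = -5/16
Converting to common denominator: 16
x = -4/16, y = -5/16
x - y = -1/4 - -5/16 = 1/16

1/16


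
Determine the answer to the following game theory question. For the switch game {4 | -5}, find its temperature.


The game is {4 | -5}, a switch {a | b} with numbers a > b.
Cooling {a | b} by t gives {a - t | b + t}, which stops being hot when a - t = b + t, i.e. at t = (a - b)/2. So the temperature of a switch is (a - b)/2.
Temperature = (Left option - Right option) / 2
= (4 - (-5)) / 2
= 9 / 2
= 9/2

9/2


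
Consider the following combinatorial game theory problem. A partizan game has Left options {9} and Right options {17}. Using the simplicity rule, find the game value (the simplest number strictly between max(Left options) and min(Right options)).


Left options: {9}, max = 9
Right options: {17}, min = 17
All options are numbers and max(Left) < min(Right), so by the simplicity theorem the value is the simplest (earliest-born) number strictly between 9 and 17.
Integers 10 through 16 all lie strictly between 9 and 17.
Among integers, the simplest (lowest birthday = smallest |n|; 0 is born on day 0, +-n on day n) is 10.
No non-integer in the interval can be simpler: if x is a non-integer in the interval, then floor(x) or ceil(x) also lies in the interval (the interval contains an integer), and both are proper prefixes of x's sign expansion, i.e. born earlier. So the game value is 10.
Game value = 10

10


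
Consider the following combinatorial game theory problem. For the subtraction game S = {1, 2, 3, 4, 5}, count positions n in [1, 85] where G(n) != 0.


Subtraction set S = {1, 2, 3, 4, 5}, so G(n) = n mod 6.
G(n) = 0 when n is a multiple of 6.
Multiples of 6 in [1, 85]: 14
N-positions (nonzero Grundy) = 85 - 14 = 71

71


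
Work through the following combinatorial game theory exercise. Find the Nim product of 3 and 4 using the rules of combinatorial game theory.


Nim multiplication is bilinear over XOR: (u XOR v) * w = (u*w) XOR (v*w).
So we split each operand into its bit components and XOR the pairwise Nim products.
3 = 1 + 2 (as XOR of powers of 2).
4 = 4 (as XOR of powers of 2).
Using the standard Nim-product table on single bits:
  2*2 = 3,   2*4 = 8,   2*8 = 12,
  4*4 = 6,   4*8 = 11,  8*8 = 13,
and  1*x = x (identity), k*l = l*k (commutative).
Pairwise Nim products:
  1 * 4 = 4
  2 * 4 = 8
XOR them: 4 XOR 8 = 12.
Result: 3 * 4 = 12 (in Nim).

12


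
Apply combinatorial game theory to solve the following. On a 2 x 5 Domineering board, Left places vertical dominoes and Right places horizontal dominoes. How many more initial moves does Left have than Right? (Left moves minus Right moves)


Board is 2 x 5 (rows x cols).
Left (vertical) placements: (rows-1) * cols = 1 * 5 = 5
Right (horizontal) placements: rows * (cols-1) = 2 * 4 = 8
Advantage = Left - Right = 5 - 8 = -3

-3


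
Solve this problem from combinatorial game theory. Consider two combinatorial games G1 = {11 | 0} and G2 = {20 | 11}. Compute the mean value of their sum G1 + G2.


G1 = {11 | 0}, G2 = {20 | 11}
Each is a switch {a | b} with numbers a > b; its mean value is (a + b)/2, and mean value is additive over game sums: m(G1 + G2) = m(G1) + m(G2).
Mean of G1 = (11 + (0))/2 = 11/2 = 11/2
Mean of G2 = (20 + (11))/2 = 31/2 = 31/2
Mean of G1 + G2 = 11/2 + 31/2 = 21

21


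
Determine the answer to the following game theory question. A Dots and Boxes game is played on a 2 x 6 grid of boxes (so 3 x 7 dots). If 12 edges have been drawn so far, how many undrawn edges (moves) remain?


Grid: 2 x 6 boxes, i.e. 3 rows and 7 columns of dots.
Horizontal edges: (rows + 1) * cols = 3 * 6 = 18
Vertical edges: rows * (cols + 1) = 2 * 7 = 14
Total edges: 18 + 14 = 32
Edges drawn: 12
Remaining: 32 - 12 = 20

20


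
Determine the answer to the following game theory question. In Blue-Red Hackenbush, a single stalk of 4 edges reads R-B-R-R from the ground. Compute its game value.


Edges (from ground): R-B-R-R
By Berlekamp's sign-expansion rule, a Blue-Red Hackenbush stalk has the value of the surreal number whose sign sequence is the edge sequence with B -> + and R -> -.
Sign sequence: -+--
Trace the sign expansion in the surreal number tree, starting from 0:
Edge 1: R (sign -) -> bounds (-inf, 0), value = -1
Edge 2: B (sign +) -> bounds (-1, 0), value = -1/2
Edge 3: R (sign -) -> bounds (-1, -1/2), value = -3/4
Edge 4: R (sign -) -> bounds (-1, -3/4), value = -7/8
Game value = -7/8

-7/8


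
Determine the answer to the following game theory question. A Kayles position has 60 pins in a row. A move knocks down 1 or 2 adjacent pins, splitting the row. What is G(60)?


Kayles: a move removes 1 or 2 adjacent pins from a contiguous row.
Removing pins from a row of k leaves two independent rows (a, b) with a + b = k - 1 (one pin) or a + b = k - 2 (two pins); an end removal gives a = 0.
By Sprague-Grundy, G(k) = mex{ G(a) XOR G(b) } over all these splits. G(0) = 0.
G(1): splits (0,0):0^0=0 -> mex({0}) = 1
G(2): splits (0,1):0^1=1 (0,0):0^0=0 -> mex({0, 1}) = 2
G(3): splits (0,2):0^2=2 (1,1):1^1=0 (0,1):0^1=1 -> mex({0, 1, 2}) = 3
G(4): splits (0,3):0^3=3 (1,2):1^2=3 (0,2):0^2=2 (1,1):1^1=0 -> mex({0, 2, 3}) = 1
G(5): splits (0,4):0^1=1 (1,3):1^3=2 (2,2):2^2=0 (0,3):0^3=3 (1,2):1^2=3 -> mex({0, 1, 2, 3}) = 4
G(6) = mex({0, 1, 2, 4}) = 3
G(7) = mex({0, 1, 3, 4, 5}) = 2
G(8) = mex({0, 2, 3, 5, 6}) = 1
G(9) = mex({0, 1, 2, 3, 6, 7}) = 4
G(10) = mex({0, 1, 3, 4, 5, 7}) = 2
G(11) = mex({0, 1, 2, 3, 4, 5}) = 6
G(12) = mex({0, 1, 2, 3, 5, 6, 7}) = 4
G(13) = mex({0, 2, 3, 4, 6, 7}) = 1
G(14) = mex({0, 1, 4, 5, 6, 7}) = 2
G(15) = mex({0, 1, 2, 3, 4, 5, 6}) = 7
G(16) = mex({0, 2, 3, 5, 6, 7}) = 1
G(17) = mex({0, 1, 2, 3, 5, 6, 7}) = 4
G(18) = mex({0, 1, 2, 4, 5, 6}) = 3
G(19) = mex({0, 1, 3, 4, 5, 7}) = 2
G(20) = mex({0, 2, 3, 4, 5, 6, 7}) = 1
G(21) = mex({0, 1, 2, 3, 5, 6, 7}) = 4
G(22) = mex({0, 1, 2, 3, 4, 5, 7}) = 6
G(23) = mex({0, 1, 2, 3, 4, 5, 6}) = 7
G(24) = mex({0, 1, 2, 3, 5, 6, 7}) = 4
G(25) = mex({0, 2, 3, 4, 6, 7}) = 1
G(26) = mex({0, 1, 3, 4, 5, 6, 7}) = 2
G(27) = mex({0, 1, 2, 3, 4, 5, 6, 7}) = 8
G(28) = mex({0, 1, 2, 3, 4, 6, 7, 8}) = 5
G(29) = mex({0, 1, 2, 3, 5, 6, 7, 8, 9}) = 4
G(30) = mex({0, 1, 2, 3, 4, 5, 6, 9, 10}) = 7
G(31) = mex({0, 1, 3, 4, 5, 7, 10, 11}) = 2
G(32) = mex({0, 2, 3, 4, 5, 6, 7, 9, 11}) = 1
G(33) = mex({0, 1, 2, 3, 4, 5, 6, 7, 9, 12}) = 8
G(34) = mex({0, 1, 2, 3, 4, 5, 7, 8, 11, 12}) = 6
G(35) = mex({0, 1, 2, 3, 4, 5, 6, 8, 9, 10, 11}) = 7
G(36) = mex({0, 1, 2, 3, 5, 6, 7, 9, 10}) = 4
G(37) = mex({0, 2, 3, 4, 6, 7, 9, 10, 11, 12}) = 1
G(38) = mex({0, 1, 3, 4, 5, 6, 7, 9, 10, 11, 12}) = 2
G(39) = mex({0, 1, 2, 4, 5, 6, 7, 9, 10, 12, 14}) = 3
G(40) = mex({0, 2, 3, 4, 6, 7, 11, 12, 14}) = 1
G(41) = mex({0, 1, 2, 3, 5, 6, 7, 9, 10, 11, 12}) = 4
G(42) = mex({0, 1, 2, 3, 4, 5, 6, 9, 10}) = 7
G(43) = mex({0, 1, 3, 4, 5, 7, 9, 10, 12, 15}) = 2
G(44) = mex({0, 2, 3, 4, 5, 6, 7, 9, 10, 12, 15}) = 1
G(45) = mex({0, 1, 2, 3, 4, 5, 6, 7, 9, 10, 12, 14}) = 8
G(46) = mex({0, 1, 3, 4, 5, 7, 8, 11, 12, 14}) = 2
G(47) = mex({0, 1, 2, 3, 4, 5, 6, 8, 9, 10, 11, 12}) = 7
G(48) = mex({0, 1, 2, 3, 5, 6, 7, 9, 10}) = 4
G(49) = mex({0, 2, 3, 4, 6, 7, 9, 10, 11, 12, 15}) = 1
G(50) = mex({0, 1, 4, 5, 6, 7, 9, 11, 12, 14, 15}) = 2
G(51) = mex({0, 1, 2, 3, 4, 5, 6, 7, 9, 12, 14, 15}) = 8
G(52) = mex({0, 2, 3, 4, 5, 6, 7, 8, 11, 12, 15}) = 1
G(53) = mex({0, 1, 2, 3, 5, 6, 7, 8, 9, 10, 11, 12}) = 4
G(54) = mex({0, 1, 2, 3, 4, 5, 6, 9, 10}) = 7
G(55) = mex({0, 1, 3, 4, 5, 7, 9, 10, 11, 12}) = 2
G(56) = mex({0, 2, 3, 4, 5, 6, 7, 9, 10, 11, 12, 13, 14}) = 1
G(57) = mex({0, 1, 2, 3, 5, 6, 7, 9, 10, 12, 13, 14, 15}) = 4
G(58) = mex({0, 1, 3, 4, 5, 7, 11, 12, 14, 15}) = 2
G(59) = mex({0, 1, 2, 3, 4, 5, 6, 9, 10, 11, 12, 15}) = 7
G(60) = mex({0, 1, 2, 3, 5, 6, 7, 9, 10}) = 4
Therefore G(60) = 4.

4


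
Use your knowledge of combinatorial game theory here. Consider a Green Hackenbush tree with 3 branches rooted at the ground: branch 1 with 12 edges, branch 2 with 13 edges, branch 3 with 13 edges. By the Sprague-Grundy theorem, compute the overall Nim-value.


The tree has 3 branches from the ground vertex.
In Green Hackenbush, the Nim-value of a simple path of length k is k.
Branch 1: length 12, Nim-value = 12
Branch 2: length 13, Nim-value = 13
Branch 3: length 13, Nim-value = 13
Total Nim-value = XOR of all branch values:
0 XOR 12 = 12
12 XOR 13 = 1
1 XOR 13 = 12
Nim-value of the tree = 12

12


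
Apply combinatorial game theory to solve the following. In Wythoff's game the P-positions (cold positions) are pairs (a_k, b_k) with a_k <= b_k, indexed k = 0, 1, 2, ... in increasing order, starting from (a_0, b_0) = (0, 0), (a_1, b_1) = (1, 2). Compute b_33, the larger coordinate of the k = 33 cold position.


By Wythoff's theorem, a_k = floor(k * phi) and b_k = floor(k * phi^2) = a_k + k, where phi = (1 + sqrt(5))/2 is the golden ratio.
phi = (1 + sqrt(5))/2 = 1.618034
phi^2 = phi + 1 = 2.618034
k = 33
k * phi^2 = 33 * 2.618034 = 86.395122
b_33 = floor(k * phi^2) = 86 (check: a_33 + k = 53 + 33 = 86)

86


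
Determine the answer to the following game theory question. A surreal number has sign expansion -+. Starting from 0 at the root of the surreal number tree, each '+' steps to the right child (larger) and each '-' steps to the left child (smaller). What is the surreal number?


Sign expansion: -+
Rule: track bounds (lo, hi), initially (-inf, +inf). On '+', the current value becomes lo and we move to the simplest number in (value, hi): value + 1 if hi = +inf, otherwise the midpoint (value + hi)/2. On '-', the current value becomes hi and we move to value - 1 if lo = -inf, otherwise the midpoint (lo + value)/2.
Start at 0.
Step 1: sign = -, move left. Bounds: (-inf, 0). Value = -1
Step 2: sign = +, move right. Bounds: (-1, 0). Value = -1/2
The surreal number with sign expansion -+ is -1/2.

-1/2


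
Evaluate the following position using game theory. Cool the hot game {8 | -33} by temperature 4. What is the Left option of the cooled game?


Original game: {8 | -33} (a switch {a | b} with a > b).
Cooling by t (for t below the temperature (a - b)/2 = 41/2) taxes each move by t: {a | b} cooled by t is {a - t | b + t}.
Cooling amount: t = 4
Cooled Left option: 8 - 4 = 4
Cooled Right option: -33 + 4 = -29
Cooled game: {4 | -29}
Left option = 4

4


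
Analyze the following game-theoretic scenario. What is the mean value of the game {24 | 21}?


Game = {24 | 21}, a switch {a | b} with numbers a > b.
Its thermograph has left wall a - t and right wall b + t, which meet at t = (a - b)/2, where both equal (a + b)/2. So the mast (mean value) is at (a + b)/2.
Mean = (24 + (21))/2 = 45/2 = 45/2

45/2


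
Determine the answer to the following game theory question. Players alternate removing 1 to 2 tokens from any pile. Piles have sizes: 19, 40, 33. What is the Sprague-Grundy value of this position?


Subtraction set: {1, 2}
For this subtraction set, G(n) = n mod 3 (period = max + 1 = 3).
Pile 1 (size 19): G(19) = 19 mod 3 = 1
Pile 2 (size 40): G(40) = 40 mod 3 = 1
Pile 3 (size 33): G(33) = 33 mod 3 = 0
Total Grundy value = XOR of all: 1 XOR 1 XOR 0 = 0

0


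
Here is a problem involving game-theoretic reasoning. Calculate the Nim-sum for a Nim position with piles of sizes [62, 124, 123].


We need the XOR (exclusive or) of all pile sizes.
After XOR-ing pile 1 (size 62): 0 XOR 62 = 62
After XOR-ing pile 2 (size 124): 62 XOR 124 = 66
After XOR-ing pile 3 (size 123): 66 XOR 123 = 57
The Nim-value of this position is 57.

57


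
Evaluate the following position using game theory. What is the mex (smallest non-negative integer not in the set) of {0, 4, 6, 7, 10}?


Set = {0, 4, 6, 7, 10}
0 is in the set.
1 is NOT in the set. This is the mex.
mex = 1

1


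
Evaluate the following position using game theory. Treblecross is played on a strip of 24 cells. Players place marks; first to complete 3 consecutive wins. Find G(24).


Treblecross: place X on empty cells; 3-in-a-row wins.
Playing within two cells of an existing X lets the opponent win at once, so sensible play treats the cells i-2..i+2 around each X as dead. The player left with no safe cell loses, so this is a normal-play take-away game on strips of safe cells.
Placing X at cell i (0-indexed) of a strip of k safe cells leaves independent strips of sizes max(0, i-2) and max(0, k-i-3). Hence G(k) = mex{ G(max(0,i-2)) XOR G(max(0,k-i-3)) : 0 <= i < k }, with G(0) = 0.
G(1): splits (0,0):0^0=0 -> mex({0}) = 1
G(2): splits (0,0):0^0=0 -> mex({0}) = 1
G(3): splits (0,0):0^0=0 -> mex({0}) = 1
G(4): splits (0,1):0^1=1 (0,0):0^0=0 -> mex({0, 1}) = 2
G(5): splits (0,2):0^1=1 (0,1):0^1=1 (0,0):0^0=0 -> mex({0, 1}) = 2
G(6) = mex({1}) = 0
G(7) = mex({0, 1, 2}) = 3
G(8) = mex({0, 1, 2}) = 3
G(9) = mex({0, 2}) = 1
G(10) = mex({0, 2, 3}) = 1
G(11) = mex({0, 3}) = 1
G(12) = mex({1, 3}) = 0
G(13) = mex({0, 1, 2, 3}) = 4
G(14) = mex({0, 1, 2}) = 3
G(15) = mex({0, 1, 2}) = 3
G(16) = mex({0, 1, 2, 4}) = 3
G(17) = mex({0, 1, 3, 4}) = 2
G(18) = mex({0, 1, 3, 4}) = 2
G(19) = mex({0, 1, 3, 5}) = 2
G(20) = mex({0, 1, 2, 3, 5}) = 4
G(21) = mex({0, 1, 2, 3, 5}) = 4
G(22) = mex({1, 2, 6}) = 0
G(23) = mex({0, 1, 2, 3, 4, 6}) = 5
G(24) = mex({0, 1, 2, 3, 4}) = 5
Therefore G(24) = 5.

5


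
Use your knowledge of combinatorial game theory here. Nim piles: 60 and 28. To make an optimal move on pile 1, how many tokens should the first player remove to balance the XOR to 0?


Piles: 60 and 28
Current XOR: 60 XOR 28 = 32 (non-zero, so this is an N-position).
To make the XOR zero, we need to find a move that balances the piles.
For pile 1 (size 60): target = 60 XOR 32 = 28
We reduce pile 1 from 60 to 28.
Tokens removed: 60 - 28 = 32
Verification: 28 XOR 28 = 0

32


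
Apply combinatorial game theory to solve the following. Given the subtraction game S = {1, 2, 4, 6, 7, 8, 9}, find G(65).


The subtraction set is S = {1, 2, 4, 6, 7, 8, 9}.
G(k) = mex{ G(k - s) : s in S, s <= k }. We compute iteratively: G(0) = 0.
G(1) = mex({0}) = 1
G(2) = mex({0, 1}) = 2
G(3) = mex({1, 2}) = 0
G(4) = mex({0, 2}) = 1
G(5) = mex({0, 1}) = 2
G(6) = mex({0, 1, 2}) = 3
G(7) = mex({0, 1, 2, 3}) = 4
G(8) = mex({0, 1, 2, 3, 4}) = 5
G(9) = mex({0, 1, 2, 4, 5}) = 3
G(10) = mex({0, 1, 2, 3, 5}) = 4
G(11) = mex({0, 1, 2, 3, 4}) = 5
G(12) = mex({0, 1, 2, 3, 4, 5}) = 6
G(13) = mex({1, 2, 3, 4, 5, 6}) = 0
G(14) = mex({0, 2, 3, 4, 5, 6}) = 1
G(15) = mex({0, 1, 3, 4, 5}) = 2
G(16) = mex({1, 2, 3, 4, 5, 6}) = 0
G(17) = mex({0, 2, 3, 4, 5}) = 1
G(18) = mex({0, 1, 3, 4, 5, 6}) = 2
G(19) = mex({0, 1, 2, 4, 5, 6}) = 3
G(20) = mex({0, 1, 2, 3, 5, 6}) = 4
G(21) = mex({0, 1, 2, 3, 4, 6}) = 5
Observe that G(13)..G(21) = 0, 1, 2, 0, 1, 2, 3, 4, 5 repeats G(0)..G(8) = 0, 1, 2, 0, 1, 2, 3, 4, 5.
For k >= max(S) = 9, G(k) is determined by the previous 9 values G(k-9)..G(k-1); a window of 9 consecutive values has recurred shifted by 13, so by induction G(k + 13) = G(k) for all k >= 0: the sequence is periodic from the start with period 13.
One period: G(0..12) = 0, 1, 2, 0, 1, 2, 3, 4, 5, 3, 4, 5, 6.
65 mod 13 = 0, so G(65) = G(0) = 0.

0


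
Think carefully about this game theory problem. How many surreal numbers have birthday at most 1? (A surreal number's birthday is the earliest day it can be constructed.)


Day 0: {|} = 0 is born. Count = 1.
Day n: the number of surreal numbers born by day n is 2^(n+1) - 1.
By day 0: 2^1 - 1 = 1
By day 1: 2^2 - 1 = 3
By day 1: 3 surreal numbers.

3


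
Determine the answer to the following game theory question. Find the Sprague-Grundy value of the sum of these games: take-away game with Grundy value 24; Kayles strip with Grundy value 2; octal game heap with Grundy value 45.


By the Sprague-Grundy theorem, the Grundy value of a sum of games is the XOR of individual Grundy values.
take-away game: Grundy value = 24. Running XOR: 0 XOR 24 = 24
Kayles strip: Grundy value = 2. Running XOR: 24 XOR 2 = 26
octal game heap: Grundy value = 45. Running XOR: 26 XOR 45 = 55
The combined Grundy value is 55.

55


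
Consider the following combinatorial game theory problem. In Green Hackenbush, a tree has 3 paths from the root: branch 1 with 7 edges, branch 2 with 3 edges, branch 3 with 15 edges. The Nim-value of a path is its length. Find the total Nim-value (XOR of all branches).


The tree has 3 branches from the ground vertex.
In Green Hackenbush, the Nim-value of a simple path of length k is k.
Branch 1: length 7, Nim-value = 7
Branch 2: length 3, Nim-value = 3
Branch 3: length 15, Nim-value = 15
Total Nim-value = XOR of all branch values:
0 XOR 7 = 7
7 XOR 3 = 4
4 XOR 15 = 11
Nim-value of the tree = 11

11


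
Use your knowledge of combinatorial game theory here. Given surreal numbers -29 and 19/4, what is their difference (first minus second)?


x = -29, y = 19/4
Converting to common denominator: 4
x = -116/4, y = 19/4
x - y = -29 - 19/4 = -135/4

-135/4


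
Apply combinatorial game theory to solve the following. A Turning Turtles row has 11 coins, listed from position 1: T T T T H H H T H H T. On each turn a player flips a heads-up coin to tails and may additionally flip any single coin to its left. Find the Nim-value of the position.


Coins: T T T T H H H T H H T
Key fact: a single head at position k behaves exactly like a Nim heap of size k (turning it to T and optionally flipping a coin at j < k corresponds to moving the heap from k to j, or to 0), and heads combine as a disjunctive sum (two heads at the same place would cancel, matching j XOR j = 0). So the Nim-value is the XOR of the 1-indexed positions of the heads.
Face-up positions (1-indexed): [5, 6, 7, 9, 10]
XOR 0 with 5: 0 XOR 5 = 5
XOR 5 with 6: 5 XOR 6 = 3
XOR 3 with 7: 3 XOR 7 = 4
XOR 4 with 9: 4 XOR 9 = 13
XOR 13 with 10: 13 XOR 10 = 7
Nim-value = 7

7


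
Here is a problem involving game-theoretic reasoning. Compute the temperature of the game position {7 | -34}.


The game is {7 | -34}, a switch {a | b} with numbers a > b.
Cooling {a | b} by t gives {a - t | b + t}, which stops being hot when a - t = b + t, i.e. at t = (a - b)/2. So the temperature of a switch is (a - b)/2.
Temperature = (Left option - Right option) / 2
= (7 - (-34)) / 2
= 41 / 2
= 41/2

41/2


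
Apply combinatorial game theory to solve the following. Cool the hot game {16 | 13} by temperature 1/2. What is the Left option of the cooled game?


Original game: {16 | 13} (a switch {a | b} with a > b).
Cooling by t (for t below the temperature (a - b)/2 = 3/2) taxes each move by t: {a | b} cooled by t is {a - t | b + t}.
Cooling amount: t = 1/2
Cooled Left option: 16 - 1/2 = 31/2
Cooled Right option: 13 + 1/2 = 27/2
Cooled game: {31/2 | 27/2}
Left option = 31/2

31/2


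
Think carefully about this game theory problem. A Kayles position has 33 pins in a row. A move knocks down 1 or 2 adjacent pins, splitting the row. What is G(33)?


Kayles: a move removes 1 or 2 adjacent pins from a contiguous row.
Removing pins from a row of k leaves two independent rows (a, b) with a + b = k - 1 (one pin) or a + b = k - 2 (two pins); an end removal gives a = 0.
By Sprague-Grundy, G(k) = mex{ G(a) XOR G(b) } over all these splits. G(0) = 0.
G(1): splits (0,0):0^0=0 -> mex({0}) = 1
G(2): splits (0,1):0^1=1 (0,0):0^0=0 -> mex({0, 1}) = 2
G(3): splits (0,2):0^2=2 (1,1):1^1=0 (0,1):0^1=1 -> mex({0, 1, 2}) = 3
G(4): splits (0,3):0^3=3 (1,2):1^2=3 (0,2):0^2=2 (1,1):1^1=0 -> mex({0, 2, 3}) = 1
G(5): splits (0,4):0^1=1 (1,3):1^3=2 (2,2):2^2=0 (0,3):0^3=3 (1,2):1^2=3 -> mex({0, 1, 2, 3}) = 4
G(6) = mex({0, 1, 2, 4}) = 3
G(7) = mex({0, 1, 3, 4, 5}) = 2
G(8) = mex({0, 2, 3, 5, 6}) = 1
G(9) = mex({0, 1, 2, 3, 6, 7}) = 4
G(10) = mex({0, 1, 3, 4, 5, 7}) = 2
G(11) = mex({0, 1, 2, 3, 4, 5}) = 6
G(12) = mex({0, 1, 2, 3, 5, 6, 7}) = 4
G(13) = mex({0, 2, 3, 4, 6, 7}) = 1
G(14) = mex({0, 1, 4, 5, 6, 7}) = 2
G(15) = mex({0, 1, 2, 3, 4, 5, 6}) = 7
G(16) = mex({0, 2, 3, 5, 6, 7}) = 1
G(17) = mex({0, 1, 2, 3, 5, 6, 7}) = 4
G(18) = mex({0, 1, 2, 4, 5, 6}) = 3
G(19) = mex({0, 1, 3, 4, 5, 7}) = 2
G(20) = mex({0, 2, 3, 4, 5, 6, 7}) = 1
G(21) = mex({0, 1, 2, 3, 5, 6, 7}) = 4
G(22) = mex({0, 1, 2, 3, 4, 5, 7}) = 6
G(23) = mex({0, 1, 2, 3, 4, 5, 6}) = 7
G(24) = mex({0, 1, 2, 3, 5, 6, 7}) = 4
G(25) = mex({0, 2, 3, 4, 6, 7}) = 1
G(26) = mex({0, 1, 3, 4, 5, 6, 7}) = 2
G(27) = mex({0, 1, 2, 3, 4, 5, 6, 7}) = 8
G(28) = mex({0, 1, 2, 3, 4, 6, 7, 8}) = 5
G(29) = mex({0, 1, 2, 3, 5, 6, 7, 8, 9}) = 4
G(30) = mex({0, 1, 2, 3, 4, 5, 6, 9, 10}) = 7
G(31) = mex({0, 1, 3, 4, 5, 7, 10, 11}) = 2
G(32) = mex({0, 2, 3, 4, 5, 6, 7, 9, 11}) = 1
G(33) = mex({0, 1, 2, 3, 4, 5, 6, 7, 9, 12}) = 8
Therefore G(33) = 8.

8


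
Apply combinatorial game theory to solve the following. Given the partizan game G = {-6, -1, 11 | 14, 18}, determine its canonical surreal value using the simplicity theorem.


Left options: {-6, -1, 11}, max = 11
Right options: {14, 18}, min = 14
All options are numbers and max(Left) < min(Right), so by the simplicity theorem the value is the simplest (earliest-born) number strictly between 11 and 14.
Integers 12 through 13 all lie strictly between 11 and 14.
Among integers, the simplest (lowest birthday = smallest |n|; 0 is born on day 0, +-n on day n) is 12.
No non-integer in the interval can be simpler: if x is a non-integer in the interval, then floor(x) or ceil(x) also lies in the interval (the interval contains an integer), and both are proper prefixes of x's sign expansion, i.e. born earlier. So the game value is 12.
Game value = 12

12


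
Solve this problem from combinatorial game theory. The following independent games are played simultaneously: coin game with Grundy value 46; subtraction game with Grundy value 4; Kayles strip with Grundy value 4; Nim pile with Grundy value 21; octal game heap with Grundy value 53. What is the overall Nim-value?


By the Sprague-Grundy theorem, the Grundy value of a sum of games is the XOR of individual Grundy values.
coin game: Grundy value = 46. Running XOR: 0 XOR 46 = 46
subtraction game: Grundy value = 4. Running XOR: 46 XOR 4 = 42
Kayles strip: Grundy value = 4. Running XOR: 42 XOR 4 = 46
Nim pile: Grundy value = 21. Running XOR: 46 XOR 21 = 59
octal game heap: Grundy value = 53. Running XOR: 59 XOR 53 = 14
The combined Grundy value is 14.

14


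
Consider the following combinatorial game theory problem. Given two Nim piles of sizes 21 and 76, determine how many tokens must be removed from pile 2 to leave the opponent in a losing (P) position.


Piles: 21 and 76
Current XOR: 21 XOR 76 = 89 (non-zero, so this is an N-position).
To make the XOR zero, we need to find a move that balances the piles.
For pile 2 (size 76): target = 76 XOR 89 = 21
We reduce pile 2 from 76 to 21.
Tokens removed: 76 - 21 = 55
Verification: 21 XOR 21 = 0

55


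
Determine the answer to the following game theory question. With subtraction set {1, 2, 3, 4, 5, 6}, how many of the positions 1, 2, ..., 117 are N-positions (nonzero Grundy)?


Subtraction set S = {1, 2, 3, 4, 5, 6}, so G(n) = n mod 7.
G(n) = 0 when n is a multiple of 7.
Multiples of 7 in [1, 117]: 16
N-positions (nonzero Grundy) = 117 - 16 = 101

101


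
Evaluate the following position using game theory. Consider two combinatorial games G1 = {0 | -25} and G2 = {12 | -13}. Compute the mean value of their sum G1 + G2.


G1 = {0 | -25}, G2 = {12 | -13}
Each is a switch {a | b} with numbers a > b; its mean value is (a + b)/2, and mean value is additive over game sums: m(G1 + G2) = m(G1) + m(G2).
Mean of G1 = (0 + (-25))/2 = -25/2 = -25/2
Mean of G2 = (12 + (-13))/2 = -1/2 = -1/2
Mean of G1 + G2 = -25/2 + -1/2 = -13

-13


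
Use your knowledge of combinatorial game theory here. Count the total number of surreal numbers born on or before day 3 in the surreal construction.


Day 0: {|} = 0 is born. Count = 1.
Day n: the number of surreal numbers born by day n is 2^(n+1) - 1.
By day 0: 2^1 - 1 = 1
By day 1: 2^2 - 1 = 3
By day 2: 2^3 - 1 = 7
By day 3: 2^4 - 1 = 15
By day 3: 15 surreal numbers.

15


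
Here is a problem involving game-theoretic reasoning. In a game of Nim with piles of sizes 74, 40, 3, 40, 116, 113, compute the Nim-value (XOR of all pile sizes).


We need the XOR (exclusive or) of all pile sizes.
After XOR-ing pile 1 (size 74): 0 XOR 74 = 74
After XOR-ing pile 2 (size 40): 74 XOR 40 = 98
After XOR-ing pile 3 (size 3): 98 XOR 3 = 97
After XOR-ing pile 4 (size 40): 97 XOR 40 = 73
After XOR-ing pile 5 (size 116): 73 XOR 116 = 61
After XOR-ing pile 6 (size 113): 61 XOR 113 = 76
The Nim-value of this position is 76.

76


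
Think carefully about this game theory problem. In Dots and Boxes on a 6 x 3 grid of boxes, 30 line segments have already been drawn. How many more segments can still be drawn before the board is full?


Grid: 6 x 3 boxes, i.e. 7 rows and 4 columns of dots.
Horizontal edges: (rows + 1) * cols = 7 * 3 = 21
Vertical edges: rows * (cols + 1) = 6 * 4 = 24
Total edges: 21 + 24 = 45
Edges drawn: 30
Remaining: 45 - 30 = 15

15


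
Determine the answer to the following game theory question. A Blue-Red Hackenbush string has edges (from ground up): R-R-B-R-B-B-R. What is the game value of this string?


Edges (from ground): R-R-B-R-B-B-R
By Berlekamp's sign-expansion rule, a Blue-Red Hackenbush stalk has the value of the surreal number whose sign sequence is the edge sequence with B -> + and R -> -.
Sign sequence: --+-++-
Trace the sign expansion in the surreal number tree, starting from 0:
Edge 1: R (sign -) -> bounds (-inf, 0), value = -1
Edge 2: R (sign -) -> bounds (-inf, -1), value = -2
Edge 3: B (sign +) -> bounds (-2, -1), value = -3/2
Edge 4: R (sign -) -> bounds (-2, -3/2), value = -7/4
Edge 5: B (sign +) -> bounds (-7/4, -3/2), value = -13/8
Edge 6: B (sign +) -> bounds (-13/8, -3/2), value = -25/16
Edge 7: R (sign -) -> bounds (-13/8, -25/16), value = -51/32
Game value = -51/32

-51/32


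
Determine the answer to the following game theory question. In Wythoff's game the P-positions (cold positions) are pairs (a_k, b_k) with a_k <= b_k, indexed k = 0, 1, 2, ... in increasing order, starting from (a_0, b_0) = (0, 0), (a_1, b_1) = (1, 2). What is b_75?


By Wythoff's theorem, a_k = floor(k * phi) and b_k = floor(k * phi^2) = a_k + k, where phi = (1 + sqrt(5))/2 is the golden ratio.
phi = (1 + sqrt(5))/2 = 1.618034
phi^2 = phi + 1 = 2.618034
k = 75
k * phi^2 = 75 * 2.618034 = 196.352549
b_75 = floor(k * phi^2) = 196 (check: a_75 + k = 121 + 75 = 196)

196


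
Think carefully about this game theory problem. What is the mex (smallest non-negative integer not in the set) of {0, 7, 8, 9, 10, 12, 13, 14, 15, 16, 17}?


Set = {0, 7, 8, 9, 10, 12, 13, 14, 15, 16, 17}
0 is in the set.
1 is NOT in the set. This is the mex.
mex = 1

1


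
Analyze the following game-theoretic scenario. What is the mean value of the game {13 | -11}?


Game = {13 | -11}, a switch {a | b} with numbers a > b.
Its thermograph has left wall a - t and right wall b + t, which meet at t = (a - b)/2, where both equal (a + b)/2. So the mast (mean value) is at (a + b)/2.
Mean = (13 + (-11))/2 = 2/2 = 1

1


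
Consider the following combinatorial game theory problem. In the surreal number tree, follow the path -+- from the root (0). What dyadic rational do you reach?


Sign expansion: -+-
Rule: track bounds (lo, hi), initially (-inf, +inf). On '+', the current value becomes lo and we move to the simplest number in (value, hi): value + 1 if hi = +inf, otherwise the midpoint (value + hi)/2. On '-', the current value becomes hi and we move to value - 1 if lo = -inf, otherwise the midpoint (lo + value)/2.
Start at 0.
Step 1: sign = -, move left. Bounds: (-inf, 0). Value = -1
Step 2: sign = +, move right. Bounds: (-1, 0). Value = -1/2
Step 3: sign = -, move left. Bounds: (-1, -1/2). Value = -3/4
The surreal number with sign expansion -+- is -3/4.

-3/4


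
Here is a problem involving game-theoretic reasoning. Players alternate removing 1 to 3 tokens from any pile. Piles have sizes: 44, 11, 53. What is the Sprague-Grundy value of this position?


Subtraction set: {1, 2, 3}
For this subtraction set, G(n) = n mod 4 (period = max + 1 = 4).
Pile 1 (size 44): G(44) = 44 mod 4 = 0
Pile 2 (size 11): G(11) = 11 mod 4 = 3
Pile 3 (size 53): G(53) = 53 mod 4 = 1
Total Grundy value = XOR of all: 0 XOR 3 XOR 1 = 2

2


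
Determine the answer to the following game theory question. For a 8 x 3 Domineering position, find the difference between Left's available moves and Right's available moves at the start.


Board is 8 x 3 (rows x cols).
Left (vertical) placements: (rows-1) * cols = 7 * 3 = 21
Right (horizontal) placements: rows * (cols-1) = 8 * 2 = 16
Advantage = Left - Right = 21 - 16 = 5

5


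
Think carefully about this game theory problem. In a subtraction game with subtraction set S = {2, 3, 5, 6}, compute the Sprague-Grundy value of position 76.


The subtraction set is S = {2, 3, 5, 6}.
G(k) = mex{ G(k - s) : s in S, s <= k }. We compute iteratively: G(0) = 0.
G(1) = mex({}) = 0
G(2) = mex({0}) = 1
G(3) = mex({0}) = 1
G(4) = mex({0, 1}) = 2
G(5) = mex({0, 1}) = 2
G(6) = mex({0, 1, 2}) = 3
G(7) = mex({0, 1, 2}) = 3
G(8) = mex({1, 2, 3}) = 0
G(9) = mex({1, 2, 3}) = 0
G(10) = mex({0, 2, 3}) = 1
G(11) = mex({0, 2, 3}) = 1
G(12) = mex({0, 1, 3}) = 2
G(13) = mex({0, 1, 3}) = 2
Observe that G(8)..G(13) = 0, 0, 1, 1, 2, 2 repeats G(0)..G(5) = 0, 0, 1, 1, 2, 2.
For k >= max(S) = 6, G(k) is determined by the previous 6 values G(k-6)..G(k-1); a window of 6 consecutive values has recurred shifted by 8, so by induction G(k + 8) = G(k) for all k >= 0: the sequence is periodic from the start with period 8.
One period: G(0..7) = 0, 0, 1, 1, 2, 2, 3, 3.
76 mod 8 = 4, so G(76) = G(4) = 2.

2


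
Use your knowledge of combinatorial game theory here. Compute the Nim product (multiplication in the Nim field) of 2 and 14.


Nim multiplication is bilinear over XOR: (u XOR v) * w = (u*w) XOR (v*w).
So we split each operand into its bit components and XOR the pairwise Nim products.
2 = 2 (as XOR of powers of 2).
14 = 2 + 4 + 8 (as XOR of powers of 2).
Using the standard Nim-product table on single bits:
  2*2 = 3,   2*4 = 8,   2*8 = 12,
  4*4 = 6,   4*8 = 11,  8*8 = 13,
and  1*x = x (identity), k*l = l*k (commutative).
Pairwise Nim products:
  2 * 2 = 3
  2 * 4 = 8
  2 * 8 = 12
XOR them: 3 XOR 8 XOR 12 = 7.
Result: 2 * 14 = 7 (in Nim).

7


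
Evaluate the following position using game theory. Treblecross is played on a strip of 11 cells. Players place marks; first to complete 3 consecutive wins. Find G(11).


Treblecross: place X on empty cells; 3-in-a-row wins.
Playing within two cells of an existing X lets the opponent win at once, so sensible play treats the cells i-2..i+2 around each X as dead. The player left with no safe cell loses, so this is a normal-play take-away game on strips of safe cells.
Placing X at cell i (0-indexed) of a strip of k safe cells leaves independent strips of sizes max(0, i-2) and max(0, k-i-3). Hence G(k) = mex{ G(max(0,i-2)) XOR G(max(0,k-i-3)) : 0 <= i < k }, with G(0) = 0.
G(1): splits (0,0):0^0=0 -> mex({0}) = 1
G(2): splits (0,0):0^0=0 -> mex({0}) = 1
G(3): splits (0,0):0^0=0 -> mex({0}) = 1
G(4): splits (0,1):0^1=1 (0,0):0^0=0 -> mex({0, 1}) = 2
G(5): splits (0,2):0^1=1 (0,1):0^1=1 (0,0):0^0=0 -> mex({0, 1}) = 2
G(6) = mex({1}) = 0
G(7) = mex({0, 1, 2}) = 3
G(8) = mex({0, 1, 2}) = 3
G(9) = mex({0, 2}) = 1
G(10) = mex({0, 2, 3}) = 1
G(11) = mex({0, 3}) = 1
Therefore G(11) = 1.

1


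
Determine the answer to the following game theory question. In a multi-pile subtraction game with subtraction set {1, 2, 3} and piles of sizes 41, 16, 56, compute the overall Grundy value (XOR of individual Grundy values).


Subtraction set: {1, 2, 3}
For this subtraction set, G(n) = n mod 4 (period = max + 1 = 4).
Pile 1 (size 41): G(41) = 41 mod 4 = 1
Pile 2 (size 16): G(16) = 16 mod 4 = 0
Pile 3 (size 56): G(56) = 56 mod 4 = 0
Total Grundy value = XOR of all: 1 XOR 0 XOR 0 = 1

1


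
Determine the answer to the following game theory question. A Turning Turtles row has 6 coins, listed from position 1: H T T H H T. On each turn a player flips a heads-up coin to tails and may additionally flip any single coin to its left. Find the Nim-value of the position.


Coins: H T T H H T
Key fact: a single head at position k behaves exactly like a Nim heap of size k (turning it to T and optionally flipping a coin at j < k corresponds to moving the heap from k to j, or to 0), and heads combine as a disjunctive sum (two heads at the same place would cancel, matching j XOR j = 0). So the Nim-value is the XOR of the 1-indexed positions of the heads.
Face-up positions (1-indexed): [1, 4, 5]
XOR 0 with 1: 0 XOR 1 = 1
XOR 1 with 4: 1 XOR 4 = 5
XOR 5 with 5: 5 XOR 5 = 0
Nim-value = 0

0


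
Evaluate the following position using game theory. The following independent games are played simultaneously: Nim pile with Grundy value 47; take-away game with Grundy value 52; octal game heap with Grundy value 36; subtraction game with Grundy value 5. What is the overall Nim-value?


By the Sprague-Grundy theorem, the Grundy value of a sum of games is the XOR of individual Grundy values.
Nim pile: Grundy value = 47. Running XOR: 0 XOR 47 = 47
take-away game: Grundy value = 52. Running XOR: 47 XOR 52 = 27
octal game heap: Grundy value = 36. Running XOR: 27 XOR 36 = 63
subtraction game: Grundy value = 5. Running XOR: 63 XOR 5 = 58
The combined Grundy value is 58.

58


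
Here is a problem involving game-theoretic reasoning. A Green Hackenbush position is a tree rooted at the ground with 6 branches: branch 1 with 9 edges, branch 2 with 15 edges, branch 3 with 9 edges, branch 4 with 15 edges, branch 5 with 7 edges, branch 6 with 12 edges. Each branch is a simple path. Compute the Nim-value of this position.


The tree has 6 branches from the ground vertex.
In Green Hackenbush, the Nim-value of a simple path of length k is k.
Branch 1: length 9, Nim-value = 9
Branch 2: length 15, Nim-value = 15
Branch 3: length 9, Nim-value = 9
Branch 4: length 15, Nim-value = 15
Branch 5: length 7, Nim-value = 7
Branch 6: length 12, Nim-value = 12
Total Nim-value = XOR of all branch values:
0 XOR 9 = 9
9 XOR 15 = 6
6 XOR 9 = 15
15 XOR 15 = 0
0 XOR 7 = 7
7 XOR 12 = 11
Nim-value of the tree = 11

11


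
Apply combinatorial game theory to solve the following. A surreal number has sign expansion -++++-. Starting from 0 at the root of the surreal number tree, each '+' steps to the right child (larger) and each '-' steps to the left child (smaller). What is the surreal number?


Sign expansion: -++++-
Rule: track bounds (lo, hi), initially (-inf, +inf). On '+', the current value becomes lo and we move to the simplest number in (value, hi): value + 1 if hi = +inf, otherwise the midpoint (value + hi)/2. On '-', the current value becomes hi and we move to value - 1 if lo = -inf, otherwise the midpoint (lo + value)/2.
Start at 0.
Step 1: sign = -, move left. Bounds: (-inf, 0). Value = -1
Step 2: sign = +, move right. Bounds: (-1, 0). Value = -1/2
Step 3: sign = +, move right. Bounds: (-1/2, 0). Value = -1/4
Step 4: sign = +, move right. Bounds: (-1/4, 0). Value = -1/8
Step 5: sign = +, move right. Bounds: (-1/8, 0). Value = -1/16
Step 6: sign = -, move left. Bounds: (-1/8, -1/16). Value = -3/32
The surreal number with sign expansion -++++- is -3/32.

-3/32


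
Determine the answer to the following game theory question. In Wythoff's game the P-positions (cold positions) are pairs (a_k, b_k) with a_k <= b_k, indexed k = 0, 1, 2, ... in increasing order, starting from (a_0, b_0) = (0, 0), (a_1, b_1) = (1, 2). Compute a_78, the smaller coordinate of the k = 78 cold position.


By Wythoff's theorem, a_k = floor(k * phi) and b_k = floor(k * phi^2) = a_k + k, where phi = (1 + sqrt(5))/2 is the golden ratio.
phi = (1 + sqrt(5))/2 = 1.618034
k = 78
k * phi = 78 * 1.618034 = 126.206651
a_78 = floor(k * phi) = 126

126


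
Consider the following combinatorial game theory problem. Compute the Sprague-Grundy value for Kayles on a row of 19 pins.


Kayles: a move removes 1 or 2 adjacent pins from a contiguous row.
Removing pins from a row of k leaves two independent rows (a, b) with a + b = k - 1 (one pin) or a + b = k - 2 (two pins); an end removal gives a = 0.
By Sprague-Grundy, G(k) = mex{ G(a) XOR G(b) } over all these splits. G(0) = 0.
G(1): splits (0,0):0^0=0 -> mex({0}) = 1
G(2): splits (0,1):0^1=1 (0,0):0^0=0 -> mex({0, 1}) = 2
G(3): splits (0,2):0^2=2 (1,1):1^1=0 (0,1):0^1=1 -> mex({0, 1, 2}) = 3
G(4): splits (0,3):0^3=3 (1,2):1^2=3 (0,2):0^2=2 (1,1):1^1=0 -> mex({0, 2, 3}) = 1
G(5): splits (0,4):0^1=1 (1,3):1^3=2 (2,2):2^2=0 (0,3):0^3=3 (1,2):1^2=3 -> mex({0, 1, 2, 3}) = 4
G(6) = mex({0, 1, 2, 4}) = 3
G(7) = mex({0, 1, 3, 4, 5}) = 2
G(8) = mex({0, 2, 3, 5, 6}) = 1
G(9) = mex({0, 1, 2, 3, 6, 7}) = 4
G(10) = mex({0, 1, 3, 4, 5, 7}) = 2
G(11) = mex({0, 1, 2, 3, 4, 5}) = 6
G(12) = mex({0, 1, 2, 3, 5, 6, 7}) = 4
G(13) = mex({0, 2, 3, 4, 6, 7}) = 1
G(14) = mex({0, 1, 4, 5, 6, 7}) = 2
G(15) = mex({0, 1, 2, 3, 4, 5, 6}) = 7
G(16) = mex({0, 2, 3, 5, 6, 7}) = 1
G(17) = mex({0, 1, 2, 3, 5, 6, 7}) = 4
G(18) = mex({0, 1, 2, 4, 5, 6}) = 3
G(19) = mex({0, 1, 3, 4, 5, 7}) = 2
Therefore G(19) = 2.

2


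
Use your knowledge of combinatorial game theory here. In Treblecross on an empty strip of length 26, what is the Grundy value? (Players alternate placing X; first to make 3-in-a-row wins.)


Treblecross: place X on empty cells; 3-in-a-row wins.
Playing within two cells of an existing X lets the opponent win at once, so sensible play treats the cells i-2..i+2 around each X as dead. The player left with no safe cell loses, so this is a normal-play take-away game on strips of safe cells.
Placing X at cell i (0-indexed) of a strip of k safe cells leaves independent strips of sizes max(0, i-2) and max(0, k-i-3). Hence G(k) = mex{ G(max(0,i-2)) XOR G(max(0,k-i-3)) : 0 <= i < k }, with G(0) = 0.
G(1): splits (0,0):0^0=0 -> mex({0}) = 1
G(2): splits (0,0):0^0=0 -> mex({0}) = 1
G(3): splits (0,0):0^0=0 -> mex({0}) = 1
G(4): splits (0,1):0^1=1 (0,0):0^0=0 -> mex({0, 1}) = 2
G(5): splits (0,2):0^1=1 (0,1):0^1=1 (0,0):0^0=0 -> mex({0, 1}) = 2
G(6) = mex({1}) = 0
G(7) = mex({0, 1, 2}) = 3
G(8) = mex({0, 1, 2}) = 3
G(9) = mex({0, 2}) = 1
G(10) = mex({0, 2, 3}) = 1
G(11) = mex({0, 3}) = 1
G(12) = mex({1, 3}) = 0
G(13) = mex({0, 1, 2, 3}) = 4
G(14) = mex({0, 1, 2}) = 3
G(15) = mex({0, 1, 2}) = 3
G(16) = mex({0, 1, 2, 4}) = 3
G(17) = mex({0, 1, 3, 4}) = 2
G(18) = mex({0, 1, 3, 4}) = 2
G(19) = mex({0, 1, 3, 5}) = 2
G(20) = mex({0, 1, 2, 3, 5}) = 4
G(21) = mex({0, 1, 2, 3, 5}) = 4
G(22) = mex({1, 2, 6}) = 0
G(23) = mex({0, 1, 2, 3, 4, 6}) = 5
G(24) = mex({0, 1, 2, 3, 4}) = 5
G(25) = mex({0, 1, 3, 4, 7}) = 2
G(26) = mex({0, 1, 3, 4, 5, 7}) = 2
Therefore G(26) = 2.

2
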